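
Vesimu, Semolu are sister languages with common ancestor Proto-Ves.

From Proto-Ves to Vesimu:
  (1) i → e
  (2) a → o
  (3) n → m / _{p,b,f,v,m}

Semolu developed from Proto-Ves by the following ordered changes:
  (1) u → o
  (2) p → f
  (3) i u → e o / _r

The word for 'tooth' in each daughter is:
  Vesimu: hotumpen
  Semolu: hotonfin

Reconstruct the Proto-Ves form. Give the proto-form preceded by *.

*hotunpin

Position 6: Vesimu has p, Semolu has f. Vesimu preserves p here (none of its changes turn any other segment into p), so the proto-segment is *p.
Position 7: Vesimu has e, Semolu has i. Semolu preserves i here (none of its changes turn any other segment into i), so the proto-segment is *i.
Verify the candidate proto-form against each daughter:
Vesimu: start from *hotunpin.
  rule 1 (vowel merger): hotunpin → hotunpen
  rule 2: no change — hotunpen
  rule 3 (nasal place assimilation): hotunpen → hotumpen
  ⇒ Vesimu hotumpen
Semolu: start from *hotunpin.
  rule 1 (vowel merger): hotunpin → hotonpin
  rule 2 (unconditioned shift): hotonpin → hotonfin
  rule 3: no change — hotonfin
  ⇒ Semolu hotonfin
No other proto-form is consistent with every reflex, so the reconstruction is *hotunpin.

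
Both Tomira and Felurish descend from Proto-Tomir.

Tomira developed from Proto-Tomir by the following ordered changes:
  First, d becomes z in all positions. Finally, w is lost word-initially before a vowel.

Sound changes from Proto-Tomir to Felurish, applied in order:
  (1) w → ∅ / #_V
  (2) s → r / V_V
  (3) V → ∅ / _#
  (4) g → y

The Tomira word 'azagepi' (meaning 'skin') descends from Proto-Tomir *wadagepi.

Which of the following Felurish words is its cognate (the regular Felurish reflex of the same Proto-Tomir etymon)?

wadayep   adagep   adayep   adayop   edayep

Felurish: *wadagepi > adagepi > adagep > adayep  (by glide loss, apocope, unconditioned shift)
Only 'adayep' matches the regular Felurish development of *wadagepi.

adayep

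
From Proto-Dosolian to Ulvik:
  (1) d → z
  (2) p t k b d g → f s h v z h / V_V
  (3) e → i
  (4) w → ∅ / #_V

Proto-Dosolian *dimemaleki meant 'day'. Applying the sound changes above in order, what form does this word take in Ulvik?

zimimalihi

Ulvik: *dimemaleki
  dimemaleki → zimemaleki   [unconditioned shift]
  zimemaleki → zimemalehi   [intervocalic lenition]
  zimemalehi → zimimalihi   [vowel merger]
  zimimalihi (rule 4 does not apply)
  giving Ulvik zimimalihi.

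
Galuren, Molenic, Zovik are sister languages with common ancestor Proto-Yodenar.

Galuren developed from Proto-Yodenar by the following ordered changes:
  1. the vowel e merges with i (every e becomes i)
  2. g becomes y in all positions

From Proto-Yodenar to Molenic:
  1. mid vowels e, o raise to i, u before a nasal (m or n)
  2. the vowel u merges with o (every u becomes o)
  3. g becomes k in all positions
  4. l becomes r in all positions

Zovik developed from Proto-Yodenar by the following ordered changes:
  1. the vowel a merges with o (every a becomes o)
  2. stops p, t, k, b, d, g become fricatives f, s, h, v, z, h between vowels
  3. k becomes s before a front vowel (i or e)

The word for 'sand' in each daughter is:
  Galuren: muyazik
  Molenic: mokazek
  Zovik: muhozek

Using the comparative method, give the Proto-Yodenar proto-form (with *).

Position 6: Galuren has i, Molenic has e, Zovik has e. Molenic preserves e here (none of its changes turn any other segment into e), so the proto-segment is *e.
Position 2: Galuren has u, Molenic has o, Zovik has u. Galuren preserves u here (none of its changes turn any other segment into u), so the proto-segment is *u.
Verify the candidate proto-form against each daughter:
Galuren: *mugazek > mugazik > muyazik  (by vowel merger, unconditioned shift)
Molenic: *mugazek > mogazek > mokazek  (by vowel merger, unconditioned shift)
Zovik: start from *mugazek.
  rule 1 (vowel merger): mugazek → mugozek
  rule 2 (intervocalic lenition): mugozek → muhozek
  rule 3: no change — muhozek
  ⇒ Zovik muhozek
*mugazek is the unique common source.

*mugazek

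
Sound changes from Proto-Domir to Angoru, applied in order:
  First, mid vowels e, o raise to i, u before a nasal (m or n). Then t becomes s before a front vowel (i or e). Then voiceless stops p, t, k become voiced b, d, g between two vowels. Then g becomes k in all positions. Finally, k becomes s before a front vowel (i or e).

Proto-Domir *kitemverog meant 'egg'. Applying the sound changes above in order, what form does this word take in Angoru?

Angoru: start from *kitemverog.
  rule 1 (pre-nasal raising): kitemverog → kitimverog
  rule 2 (palatalisation): kitimverog → kisimverog
  rule 3: no change — kisimverog
  rule 4 (unconditioned shift): kisimverog → kisimverok
  rule 5 (palatalisation): kisimverok → sisimverok
  ⇒ Angoru sisimverok

sisimverok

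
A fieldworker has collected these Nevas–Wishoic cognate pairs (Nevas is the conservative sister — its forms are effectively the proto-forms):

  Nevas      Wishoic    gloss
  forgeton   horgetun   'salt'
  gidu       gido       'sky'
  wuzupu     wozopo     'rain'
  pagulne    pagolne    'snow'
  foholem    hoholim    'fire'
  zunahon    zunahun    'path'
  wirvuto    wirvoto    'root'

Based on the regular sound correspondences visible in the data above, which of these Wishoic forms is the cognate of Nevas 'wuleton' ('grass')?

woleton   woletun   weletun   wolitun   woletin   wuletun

woletun

wuzupu ~ wozopo, pagulne ~ pagolne — Nevas u corresponds to Wishoic o after a consonant, before a consonant other than r, m, n, p, b, f, v.
forgeton ~ horgetun, zunahon ~ zunahun — Nevas o corresponds to Wishoic u after a consonant, before a nasal.
Applying these to Nevas 'wuleton':
  wuleton → woleton   (u→o after a consonant, before a consonant other than r, m, n, p, b, f, v)
  woleton → woletun   (o→u after a consonant, before a nasal)
So the Wishoic cognate is 'woletun'.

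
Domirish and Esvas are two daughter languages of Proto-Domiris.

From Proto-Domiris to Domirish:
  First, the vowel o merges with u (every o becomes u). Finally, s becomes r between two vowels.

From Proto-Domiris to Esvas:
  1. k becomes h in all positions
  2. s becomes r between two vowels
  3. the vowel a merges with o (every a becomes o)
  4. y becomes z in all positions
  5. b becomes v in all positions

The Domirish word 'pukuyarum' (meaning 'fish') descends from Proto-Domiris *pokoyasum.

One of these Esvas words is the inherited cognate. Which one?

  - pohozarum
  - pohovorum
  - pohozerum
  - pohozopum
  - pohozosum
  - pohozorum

Esvas: *pokoyasum > pohoyasum > pohoyarum > pohoyorum > pohozorum  (by unconditioned shift, rhotacism, vowel merger, unconditioned shift)
The other candidates each miss or misapply at least one Esvas change.

pohozorum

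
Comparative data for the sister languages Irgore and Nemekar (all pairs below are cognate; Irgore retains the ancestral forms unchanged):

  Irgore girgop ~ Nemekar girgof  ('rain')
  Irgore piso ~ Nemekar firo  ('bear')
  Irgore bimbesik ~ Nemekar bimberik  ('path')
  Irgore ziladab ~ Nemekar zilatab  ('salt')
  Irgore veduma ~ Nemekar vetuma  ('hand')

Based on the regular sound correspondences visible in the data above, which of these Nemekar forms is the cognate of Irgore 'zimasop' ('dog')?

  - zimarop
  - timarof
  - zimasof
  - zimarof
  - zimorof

piso ~ firo — Irgore s corresponds to Nemekar r between vowels (before a back vowel).
girgop ~ girgof — Irgore p corresponds to Nemekar f word-finally.
Applying these to Irgore 'zimasop':
  zimasop → zimarop   (s→r between vowels (before a back vowel))
  zimarop → zimarof   (p→f word-finally)
So the Nemekar cognate is 'zimarof'.

zimarof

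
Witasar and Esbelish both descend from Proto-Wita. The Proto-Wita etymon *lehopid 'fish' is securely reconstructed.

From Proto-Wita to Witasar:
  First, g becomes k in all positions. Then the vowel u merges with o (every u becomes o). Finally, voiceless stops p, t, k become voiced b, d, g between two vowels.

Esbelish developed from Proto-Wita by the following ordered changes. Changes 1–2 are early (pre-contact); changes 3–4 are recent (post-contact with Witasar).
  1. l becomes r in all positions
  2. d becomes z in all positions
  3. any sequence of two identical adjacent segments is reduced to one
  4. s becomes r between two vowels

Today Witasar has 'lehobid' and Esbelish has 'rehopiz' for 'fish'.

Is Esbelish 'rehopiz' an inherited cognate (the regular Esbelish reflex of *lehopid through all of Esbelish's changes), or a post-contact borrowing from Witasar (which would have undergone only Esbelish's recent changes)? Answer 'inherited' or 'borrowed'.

If inherited, *lehopid would pass through all of Esbelish's changes:
Esbelish: *lehopid > rehopid > rehopiz  (by unconditioned shift, unconditioned shift)
If borrowed from Witasar 'lehobid' after the early changes, it would undergo only the recent ones:
  rule 3 (degemination): no change (lehobid)
  rule 4 (rhotacism): no change (lehobid)
  ⇒ as a loan: lehobid
Esbelish 'rehopiz' matches the inherited outcome exactly, so it is an inherited cognate, not a loan.

inherited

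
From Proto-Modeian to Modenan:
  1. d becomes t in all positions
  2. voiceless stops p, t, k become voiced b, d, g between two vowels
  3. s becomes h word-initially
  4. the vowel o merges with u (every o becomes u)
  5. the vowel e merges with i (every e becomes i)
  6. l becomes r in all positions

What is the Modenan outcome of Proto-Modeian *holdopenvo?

hurtubinvu

Modenan: *holdopenvo
  holdopenvo → holtopenvo   [unconditioned shift]
  holtopenvo → holtobenvo   [intervocalic voicing]
  holtobenvo (rule 3 does not apply)
  holtobenvo → hultubenvu   [vowel merger]
  hultubenvu → hultubinvu   [vowel merger]
  hultubinvu → hurtubinvu   [unconditioned shift]
  giving Modenan hurtubinvu.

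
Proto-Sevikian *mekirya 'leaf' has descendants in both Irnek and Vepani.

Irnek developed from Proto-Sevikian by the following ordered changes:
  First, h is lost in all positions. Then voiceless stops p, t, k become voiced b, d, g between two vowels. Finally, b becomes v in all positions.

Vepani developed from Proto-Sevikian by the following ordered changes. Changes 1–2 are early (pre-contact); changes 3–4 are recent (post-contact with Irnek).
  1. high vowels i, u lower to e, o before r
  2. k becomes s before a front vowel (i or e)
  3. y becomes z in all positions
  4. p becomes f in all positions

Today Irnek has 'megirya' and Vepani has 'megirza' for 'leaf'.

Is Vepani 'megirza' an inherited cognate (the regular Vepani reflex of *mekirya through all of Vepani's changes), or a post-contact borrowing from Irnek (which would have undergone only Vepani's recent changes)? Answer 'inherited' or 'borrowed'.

borrowed

If inherited, *mekirya would pass through all of Vepani's changes:
Vepani: *mekirya
  mekirya → mekerya   [pre-rhotic lowering]
  mekerya → meserya   [palatalisation]
  meserya → meserza   [unconditioned shift]
  meserza (rule 4 does not apply)
  giving Vepani meserza.
If borrowed from Irnek 'megirya' after the early changes, it would undergo only the recent ones:
  rule 3 (unconditioned shift): megirya → megirza
  rule 4 (unconditioned shift): no change (megirza)
  ⇒ as a loan: megirza
Vepani 'megirza' matches the loan outcome 'megirza', not the inherited 'meserza' — it skipped the early Vepani changes, so it was borrowed from Irnek.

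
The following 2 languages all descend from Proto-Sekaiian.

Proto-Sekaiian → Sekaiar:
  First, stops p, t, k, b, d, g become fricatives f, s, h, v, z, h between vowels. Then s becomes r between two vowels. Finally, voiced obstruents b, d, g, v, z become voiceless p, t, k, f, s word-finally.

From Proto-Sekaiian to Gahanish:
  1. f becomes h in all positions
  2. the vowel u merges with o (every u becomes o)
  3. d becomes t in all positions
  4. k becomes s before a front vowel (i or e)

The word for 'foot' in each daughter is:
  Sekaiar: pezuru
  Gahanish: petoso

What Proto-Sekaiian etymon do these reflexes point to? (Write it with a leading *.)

*pedusu

Position 3: Sekaiar has z, Gahanish has t. Taking the neighbouring segments as reconstructed: Sekaiar z could go back to *d or *z; Gahanish t could go back to *t or *d — the one source consistent with every daughter is *d.
Position 4: Sekaiar has u, Gahanish has o. Sekaiar preserves u here (none of its changes turn any other segment into u), so the proto-segment is *u.
Continuing position by position gives *pedusu; check it forward:
Sekaiar: *pedusu > pezusu > pezuru  (by intervocalic lenition, rhotacism)
Gahanish: start from *pedusu.
  rule 1: no change — pedusu
  rule 2 (vowel merger): pedusu → pedoso
  rule 3 (unconditioned shift): pedoso → petoso
  rule 4: no change — petoso
  ⇒ Gahanish petoso
*pedusu is the unique common source.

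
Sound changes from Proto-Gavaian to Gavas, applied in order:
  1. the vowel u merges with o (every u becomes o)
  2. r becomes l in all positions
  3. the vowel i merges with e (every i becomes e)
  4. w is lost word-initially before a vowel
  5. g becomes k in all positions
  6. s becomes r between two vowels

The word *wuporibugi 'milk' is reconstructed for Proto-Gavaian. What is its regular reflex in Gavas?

Gavas: *wuporibugi
  wuporibugi → woporibogi   [vowel merger]
  woporibogi → wopolibogi   [unconditioned shift]
  wopolibogi → wopoleboge   [vowel merger]
  wopoleboge → opoleboge   [glide loss]
  opoleboge → opoleboke   [unconditioned shift]
  opoleboke (rule 6 does not apply)
  giving Gavas opoleboke.

opoleboke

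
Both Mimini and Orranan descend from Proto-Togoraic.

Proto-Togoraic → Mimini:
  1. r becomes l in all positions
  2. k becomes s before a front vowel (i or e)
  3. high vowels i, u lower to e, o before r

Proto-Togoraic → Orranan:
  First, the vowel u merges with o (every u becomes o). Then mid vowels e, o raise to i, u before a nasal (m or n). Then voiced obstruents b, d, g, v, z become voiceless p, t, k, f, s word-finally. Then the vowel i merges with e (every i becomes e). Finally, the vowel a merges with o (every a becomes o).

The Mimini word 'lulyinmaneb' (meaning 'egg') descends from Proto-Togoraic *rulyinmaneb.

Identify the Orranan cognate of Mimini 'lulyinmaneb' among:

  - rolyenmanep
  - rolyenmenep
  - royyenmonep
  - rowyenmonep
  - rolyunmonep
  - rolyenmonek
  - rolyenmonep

Orranan: start from *rulyinmaneb.
  rule 1 (vowel merger): rulyinmaneb → rolyinmaneb
  rule 2: no change — rolyinmaneb
  rule 3 (final devoicing): rolyinmaneb → rolyinmanep
  rule 4 (vowel merger): rolyinmanep → rolyenmanep
  rule 5 (vowel merger): rolyenmanep → rolyenmonep
  ⇒ Orranan rolyenmonep
Among the options, 'rolyenmonep' alone shows every Orranan change applied in order.

rolyenmonep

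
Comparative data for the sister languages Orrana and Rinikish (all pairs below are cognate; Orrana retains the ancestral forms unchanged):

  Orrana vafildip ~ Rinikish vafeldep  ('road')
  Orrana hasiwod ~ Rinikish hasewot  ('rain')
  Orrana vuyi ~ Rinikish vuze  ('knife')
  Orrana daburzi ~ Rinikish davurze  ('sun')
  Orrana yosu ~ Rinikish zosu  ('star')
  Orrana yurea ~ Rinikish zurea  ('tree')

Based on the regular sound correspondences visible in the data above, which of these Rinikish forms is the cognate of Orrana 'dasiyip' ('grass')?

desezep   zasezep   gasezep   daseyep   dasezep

vafildip ~ vafeldep, hasiwod ~ hasewot — Orrana i corresponds to Rinikish e after a consonant, before a consonant other than r, m, n, p, b, f, v.
vuyi ~ vuze — Orrana y corresponds to Rinikish z between vowels (before a front vowel).
vafildip ~ vafeldep — Orrana i corresponds to Rinikish e after a consonant, before a labial obstruent.
Applying these to Orrana 'dasiyip':
  dasiyip → daseyip   (i→e after a consonant, before a consonant other than r, m, n, p, b, f, v)
  daseyip → dasezip   (y→z between vowels (before a front vowel))
  dasezip → dasezep   (i→e after a consonant, before a labial obstruent)
So the Rinikish cognate is 'dasezep'.

dasezep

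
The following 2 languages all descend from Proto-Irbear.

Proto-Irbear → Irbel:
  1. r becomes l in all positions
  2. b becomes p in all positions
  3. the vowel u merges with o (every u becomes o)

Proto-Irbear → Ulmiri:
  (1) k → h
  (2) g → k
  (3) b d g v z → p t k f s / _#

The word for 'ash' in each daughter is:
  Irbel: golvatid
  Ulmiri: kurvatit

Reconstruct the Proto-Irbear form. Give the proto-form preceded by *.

*gurvatid

Position 8: Irbel has d, Ulmiri has t. Irbel preserves d here (none of its changes turn any other segment into d), so the proto-segment is *d.
Position 2: Irbel has o, Ulmiri has u. Ulmiri preserves u here (none of its changes turn any other segment into u), so the proto-segment is *u.
Position 1: Irbel has g, Ulmiri has k. Irbel preserves g here (none of its changes turn any other segment into g), so the proto-segment is *g.
Continuing position by position gives *gurvatid; check it forward:
Irbel: start from *gurvatid.
  rule 1 (unconditioned shift): gurvatid → gulvatid
  rule 2: no change — gulvatid
  rule 3 (vowel merger): gulvatid → golvatid
  ⇒ Irbel golvatid
Ulmiri: *gurvatid > kurvatid > kurvatit  (by unconditioned shift, final devoicing)
Only *gurvatid yields all of Irbel golvatid, Ulmiri kurvatit.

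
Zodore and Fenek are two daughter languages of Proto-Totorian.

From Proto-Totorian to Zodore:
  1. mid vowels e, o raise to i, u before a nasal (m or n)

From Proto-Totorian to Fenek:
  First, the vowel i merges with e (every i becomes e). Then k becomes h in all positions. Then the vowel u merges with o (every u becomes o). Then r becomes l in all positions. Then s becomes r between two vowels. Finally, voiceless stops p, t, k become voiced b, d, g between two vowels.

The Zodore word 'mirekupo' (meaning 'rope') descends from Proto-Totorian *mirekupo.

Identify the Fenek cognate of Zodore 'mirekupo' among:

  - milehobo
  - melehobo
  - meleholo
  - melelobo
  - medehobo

Fenek: *mirekupo
  mirekupo → merekupo   [vowel merger]
  merekupo → merehupo   [unconditioned shift]
  merehupo → merehopo   [vowel merger]
  merehopo → melehopo   [unconditioned shift]
  melehopo (rule 5 does not apply)
  melehopo → melehobo   [intervocalic voicing]
  giving Fenek melehobo.
The other candidates each miss or misapply at least one Fenek change.

melehobo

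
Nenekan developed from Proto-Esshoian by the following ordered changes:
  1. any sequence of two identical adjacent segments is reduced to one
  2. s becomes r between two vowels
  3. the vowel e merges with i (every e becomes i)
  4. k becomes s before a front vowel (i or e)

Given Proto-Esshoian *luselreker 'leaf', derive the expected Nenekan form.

lurilrisir

Nenekan: *luselreker > lurelreker > lurilrikir > lurilrisir  (by rhotacism, vowel merger, palatalisation)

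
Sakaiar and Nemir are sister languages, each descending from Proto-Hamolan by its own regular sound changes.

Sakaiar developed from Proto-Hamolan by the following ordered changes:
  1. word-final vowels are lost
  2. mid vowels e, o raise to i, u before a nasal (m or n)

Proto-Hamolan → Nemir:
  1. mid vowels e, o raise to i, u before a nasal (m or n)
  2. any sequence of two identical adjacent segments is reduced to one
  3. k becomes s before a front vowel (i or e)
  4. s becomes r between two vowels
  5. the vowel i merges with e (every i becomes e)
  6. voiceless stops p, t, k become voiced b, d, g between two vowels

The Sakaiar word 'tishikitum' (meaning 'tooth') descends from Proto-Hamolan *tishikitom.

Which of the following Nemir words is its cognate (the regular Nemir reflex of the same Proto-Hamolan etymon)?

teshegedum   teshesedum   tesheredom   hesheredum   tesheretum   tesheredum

tesheredum

Nemir: *tishikitom
  tishikitom → tishikitum   [pre-nasal raising]
  tishikitum (rule 2 does not apply)
  tishikitum → tishisitum   [palatalisation]
  tishisitum → tishiritum   [rhotacism]
  tishiritum → tesheretum   [vowel merger]
  tesheretum → tesheredum   [intervocalic voicing]
  giving Nemir tesheredum.
Among the options, 'tesheredum' alone shows every Nemir change applied in order.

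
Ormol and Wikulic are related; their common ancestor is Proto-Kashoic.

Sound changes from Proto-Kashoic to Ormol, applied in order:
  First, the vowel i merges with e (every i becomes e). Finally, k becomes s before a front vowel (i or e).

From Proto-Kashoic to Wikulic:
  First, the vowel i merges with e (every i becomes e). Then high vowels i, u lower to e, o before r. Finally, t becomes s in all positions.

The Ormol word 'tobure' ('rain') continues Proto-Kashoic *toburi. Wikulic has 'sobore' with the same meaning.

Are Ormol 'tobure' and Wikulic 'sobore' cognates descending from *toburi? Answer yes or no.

yes

Derive the expected Wikulic reflex of *toburi:
Wikulic: *toburi > tobure > tobore > sobore  (by vowel merger, pre-rhotic lowering, unconditioned shift)
Wikulic 'sobore' matches the regular reflex exactly, so the pair is cognate.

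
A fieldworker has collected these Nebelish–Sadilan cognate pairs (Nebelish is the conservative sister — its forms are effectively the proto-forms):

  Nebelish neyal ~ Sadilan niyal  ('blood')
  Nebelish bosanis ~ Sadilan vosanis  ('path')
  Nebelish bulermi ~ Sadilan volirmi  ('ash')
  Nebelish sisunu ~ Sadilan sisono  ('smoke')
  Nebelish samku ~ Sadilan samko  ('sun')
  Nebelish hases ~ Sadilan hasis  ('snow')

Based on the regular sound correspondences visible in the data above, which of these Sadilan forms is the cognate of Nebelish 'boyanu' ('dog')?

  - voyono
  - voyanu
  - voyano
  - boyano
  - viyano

bosanis ~ vosanis — Nebelish b corresponds to Sadilan v word-initially before a back vowel.
sisunu ~ sisono, samku ~ samko — Nebelish u corresponds to Sadilan o word-finally.
Applying these to Nebelish 'boyanu':
  boyanu → voyanu   (b→v word-initially before a back vowel)
  voyanu → voyano   (u→o word-finally)
So the Sadilan cognate is 'voyano'.

voyano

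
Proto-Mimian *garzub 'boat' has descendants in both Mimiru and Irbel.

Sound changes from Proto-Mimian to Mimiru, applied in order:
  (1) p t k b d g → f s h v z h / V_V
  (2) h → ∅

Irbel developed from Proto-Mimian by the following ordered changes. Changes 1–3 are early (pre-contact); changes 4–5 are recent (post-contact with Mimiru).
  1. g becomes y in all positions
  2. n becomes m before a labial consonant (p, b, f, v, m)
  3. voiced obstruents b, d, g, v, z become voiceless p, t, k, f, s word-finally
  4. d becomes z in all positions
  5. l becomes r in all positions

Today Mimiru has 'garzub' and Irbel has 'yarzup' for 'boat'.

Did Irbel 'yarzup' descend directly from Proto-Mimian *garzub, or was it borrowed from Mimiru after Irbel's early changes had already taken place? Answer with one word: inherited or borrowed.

If inherited, *garzub would pass through all of Irbel's changes:
Irbel: *garzub
  garzub → yarzub   [unconditioned shift]
  yarzub (rule 2 does not apply)
  yarzub → yarzup   [final devoicing]
  yarzup (rule 4 does not apply)
  yarzup (rule 5 does not apply)
  giving Irbel yarzup.
If borrowed from Mimiru 'garzub' after the early changes, it would undergo only the recent ones:
  rule 4 (unconditioned shift): no change (garzub)
  rule 5 (unconditioned shift): no change (garzub)
  ⇒ as a loan: garzub
Irbel 'yarzup' matches the inherited outcome exactly, so it is an inherited cognate, not a loan.

inherited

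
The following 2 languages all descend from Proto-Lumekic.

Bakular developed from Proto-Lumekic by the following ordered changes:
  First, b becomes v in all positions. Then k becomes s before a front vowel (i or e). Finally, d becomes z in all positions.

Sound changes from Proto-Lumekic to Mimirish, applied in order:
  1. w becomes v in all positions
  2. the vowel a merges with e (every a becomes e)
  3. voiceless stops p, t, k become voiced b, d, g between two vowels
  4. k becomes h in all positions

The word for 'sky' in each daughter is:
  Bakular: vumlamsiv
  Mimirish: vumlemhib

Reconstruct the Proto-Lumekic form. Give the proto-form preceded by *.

Position 7: Bakular has s, Mimirish has h. Taking the neighbouring segments as reconstructed: Bakular s could go back to *k or *s; Mimirish h could go back to *k or *h — the one source consistent with every daughter is *k.
Position 9: Bakular has v, Mimirish has b. Taking the neighbouring segments as reconstructed: Bakular v could go back to *b or *v; Mimirish b can only go back to *b — the one source consistent with every daughter is *b.
Verify the candidate proto-form against each daughter:
Bakular: *vumlamkib
  vumlamkib → vumlamkiv   [unconditioned shift]
  vumlamkiv → vumlamsiv   [palatalisation]
  vumlamsiv (rule 3 does not apply)
  giving Bakular vumlamsiv.
Mimirish: start from *vumlamkib.
  rule 1: no change — vumlamkib
  rule 2 (vowel merger): vumlamkib → vumlemkib
  rule 3: no change — vumlemkib
  rule 4 (unconditioned shift): vumlemkib → vumlemhib
  ⇒ Mimirish vumlemhib
Only *vumlamkib yields all of Bakular vumlamsiv, Mimirish vumlemhib.

*vumlamkib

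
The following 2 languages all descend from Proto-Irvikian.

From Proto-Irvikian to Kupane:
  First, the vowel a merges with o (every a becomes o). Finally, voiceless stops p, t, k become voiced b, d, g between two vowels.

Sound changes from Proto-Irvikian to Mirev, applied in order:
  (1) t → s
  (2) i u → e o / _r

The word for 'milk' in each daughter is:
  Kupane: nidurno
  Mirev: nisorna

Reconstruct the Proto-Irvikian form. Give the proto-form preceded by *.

*niturna

Position 3: Kupane has d, Mirev has s. Taking the neighbouring segments as reconstructed: Kupane d could go back to *t or *d; Mirev s could go back to *t or *s — the one source consistent with every daughter is *t.
Position 4: Kupane has u, Mirev has o. Kupane preserves u here (none of its changes turn any other segment into u), so the proto-segment is *u.
Position 7: Kupane has o, Mirev has a. Mirev preserves a here (none of its changes turn any other segment into a), so the proto-segment is *a.
Verify the candidate proto-form against each daughter:
Kupane: *niturna > niturno > nidurno  (by vowel merger, intervocalic voicing)
Mirev: start from *niturna.
  rule 1 (unconditioned shift): niturna → nisurna
  rule 2 (pre-rhotic lowering): nisurna → nisorna
  ⇒ Mirev nisorna
*niturna is the unique common source.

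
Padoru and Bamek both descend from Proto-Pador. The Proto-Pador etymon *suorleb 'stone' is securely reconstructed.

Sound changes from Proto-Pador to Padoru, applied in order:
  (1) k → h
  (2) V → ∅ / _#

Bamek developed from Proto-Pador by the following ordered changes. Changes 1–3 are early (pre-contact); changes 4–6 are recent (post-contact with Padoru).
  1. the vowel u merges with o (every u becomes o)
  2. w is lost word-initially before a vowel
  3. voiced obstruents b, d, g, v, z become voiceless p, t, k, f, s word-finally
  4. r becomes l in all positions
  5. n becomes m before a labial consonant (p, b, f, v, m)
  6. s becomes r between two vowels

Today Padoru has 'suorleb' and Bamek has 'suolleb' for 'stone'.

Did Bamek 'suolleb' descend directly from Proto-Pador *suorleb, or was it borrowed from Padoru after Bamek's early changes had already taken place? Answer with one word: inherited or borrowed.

If inherited, *suorleb would pass through all of Bamek's changes:
Bamek: *suorleb
  suorleb → soorleb   [vowel merger]
  soorleb (rule 2 does not apply)
  soorleb → soorlep   [final devoicing]
  soorlep → soollep   [unconditioned shift]
  soollep (rule 5 does not apply)
  soollep (rule 6 does not apply)
  giving Bamek soollep.
If borrowed from Padoru 'suorleb' after the early changes, it would undergo only the recent ones:
  rule 4 (unconditioned shift): suorleb → suolleb
  rule 5 (nasal place assimilation): no change (suolleb)
  rule 6 (rhotacism): no change (suolleb)
  ⇒ as a loan: suolleb
Bamek 'suolleb' matches the loan outcome 'suolleb', not the inherited 'soollep' — it skipped the early Bamek changes, so it was borrowed from Padoru.

borrowed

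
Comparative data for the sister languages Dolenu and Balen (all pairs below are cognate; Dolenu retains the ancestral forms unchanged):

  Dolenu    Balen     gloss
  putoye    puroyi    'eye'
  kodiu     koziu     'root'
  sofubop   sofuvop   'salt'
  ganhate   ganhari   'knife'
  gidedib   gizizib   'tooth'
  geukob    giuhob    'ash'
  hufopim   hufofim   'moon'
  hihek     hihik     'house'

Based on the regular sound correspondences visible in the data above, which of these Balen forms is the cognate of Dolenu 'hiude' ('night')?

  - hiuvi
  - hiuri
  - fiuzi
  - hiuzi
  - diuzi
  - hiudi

gidedib ~ gizizib — Dolenu d corresponds to Balen z between vowels (before a front vowel).
putoye ~ puroyi, ganhate ~ ganhari — Dolenu e corresponds to Balen i word-finally.
Applying these to Dolenu 'hiude':
  hiude → hiuze   (d→z between vowels (before a front vowel))
  hiuze → hiuzi   (e→i word-finally)
So the Balen cognate is 'hiuzi'.

hiuzi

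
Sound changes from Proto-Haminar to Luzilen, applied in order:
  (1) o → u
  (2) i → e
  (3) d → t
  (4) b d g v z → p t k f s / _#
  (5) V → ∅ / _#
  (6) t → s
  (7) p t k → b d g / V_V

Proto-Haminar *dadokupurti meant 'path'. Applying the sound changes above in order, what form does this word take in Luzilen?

sasuguburs

Luzilen: *dadokupurti > dadukupurti > dadukupurte > tatukupurte > tatukupurt > sasukupurs > sasuguburs  (by vowel merger, vowel merger, unconditioned shift, apocope, unconditioned shift, intervocalic voicing)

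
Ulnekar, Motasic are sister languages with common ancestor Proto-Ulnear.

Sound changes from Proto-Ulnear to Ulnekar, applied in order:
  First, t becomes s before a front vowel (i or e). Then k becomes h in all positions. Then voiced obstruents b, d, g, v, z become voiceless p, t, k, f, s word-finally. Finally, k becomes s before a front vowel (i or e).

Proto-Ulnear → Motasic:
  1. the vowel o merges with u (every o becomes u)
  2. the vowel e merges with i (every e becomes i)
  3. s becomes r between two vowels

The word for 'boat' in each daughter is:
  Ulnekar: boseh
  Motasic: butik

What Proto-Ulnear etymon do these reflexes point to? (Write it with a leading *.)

Position 5: Ulnekar has h, Motasic has k. Motasic preserves k here (none of its changes turn any other segment into k), so the proto-segment is *k.
Position 4: Ulnekar has e, Motasic has i. Ulnekar preserves e here (none of its changes turn any other segment into e), so the proto-segment is *e.
Position 3: Ulnekar has s, Motasic has t. Motasic preserves t here (none of its changes turn any other segment into t), so the proto-segment is *t.
Verify the candidate proto-form against each daughter:
Ulnekar: start from *botek.
  rule 1 (palatalisation): botek → bosek
  rule 2 (unconditioned shift): bosek → boseh
  rule 3: no change — boseh
  rule 4: no change — boseh
  ⇒ Ulnekar boseh
Motasic: start from *botek.
  rule 1 (vowel merger): botek → butek
  rule 2 (vowel merger): butek → butik
  rule 3: no change — butik
  ⇒ Motasic butik
*botek is the unique common source.

*botek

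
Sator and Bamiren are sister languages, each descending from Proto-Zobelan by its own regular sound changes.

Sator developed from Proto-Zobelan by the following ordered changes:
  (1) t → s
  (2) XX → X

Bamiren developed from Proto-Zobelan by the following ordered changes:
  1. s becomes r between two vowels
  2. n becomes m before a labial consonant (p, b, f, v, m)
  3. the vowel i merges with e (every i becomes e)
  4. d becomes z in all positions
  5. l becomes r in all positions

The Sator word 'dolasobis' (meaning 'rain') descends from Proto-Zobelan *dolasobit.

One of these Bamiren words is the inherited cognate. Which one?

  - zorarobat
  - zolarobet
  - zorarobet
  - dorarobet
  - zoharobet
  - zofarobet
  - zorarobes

zorarobet

Bamiren: start from *dolasobit.
  rule 1 (rhotacism): dolasobit → dolarobit
  rule 2: no change — dolarobit
  rule 3 (vowel merger): dolarobit → dolarobet
  rule 4 (unconditioned shift): dolarobet → zolarobet
  rule 5 (unconditioned shift): zolarobet → zorarobet
  ⇒ Bamiren zorarobet
The other candidates each miss or misapply at least one Bamiren change.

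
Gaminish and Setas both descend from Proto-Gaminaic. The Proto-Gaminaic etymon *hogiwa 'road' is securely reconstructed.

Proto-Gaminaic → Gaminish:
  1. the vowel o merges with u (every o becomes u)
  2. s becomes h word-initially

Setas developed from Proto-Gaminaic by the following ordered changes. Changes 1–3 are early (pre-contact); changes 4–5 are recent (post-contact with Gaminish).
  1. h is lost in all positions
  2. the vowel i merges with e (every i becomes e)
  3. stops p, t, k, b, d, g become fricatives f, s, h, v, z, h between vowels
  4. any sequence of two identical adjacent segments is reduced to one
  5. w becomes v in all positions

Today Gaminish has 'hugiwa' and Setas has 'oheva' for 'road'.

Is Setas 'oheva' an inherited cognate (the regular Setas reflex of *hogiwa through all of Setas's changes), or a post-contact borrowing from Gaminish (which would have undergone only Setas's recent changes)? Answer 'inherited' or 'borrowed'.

If inherited, *hogiwa would pass through all of Setas's changes:
Setas: start from *hogiwa.
  rule 1 (h-loss): hogiwa → ogiwa
  rule 2 (vowel merger): ogiwa → ogewa
  rule 3 (intervocalic lenition): ogewa → ohewa
  rule 4: no change — ohewa
  rule 5 (unconditioned shift): ohewa → oheva
  ⇒ Setas oheva
If borrowed from Gaminish 'hugiwa' after the early changes, it would undergo only the recent ones:
  rule 4 (degemination): no change (hugiwa)
  rule 5 (unconditioned shift): hugiwa → hugiva
  ⇒ as a loan: hugiva
Setas 'oheva' matches the inherited outcome exactly, so it is an inherited cognate, not a loan.

inherited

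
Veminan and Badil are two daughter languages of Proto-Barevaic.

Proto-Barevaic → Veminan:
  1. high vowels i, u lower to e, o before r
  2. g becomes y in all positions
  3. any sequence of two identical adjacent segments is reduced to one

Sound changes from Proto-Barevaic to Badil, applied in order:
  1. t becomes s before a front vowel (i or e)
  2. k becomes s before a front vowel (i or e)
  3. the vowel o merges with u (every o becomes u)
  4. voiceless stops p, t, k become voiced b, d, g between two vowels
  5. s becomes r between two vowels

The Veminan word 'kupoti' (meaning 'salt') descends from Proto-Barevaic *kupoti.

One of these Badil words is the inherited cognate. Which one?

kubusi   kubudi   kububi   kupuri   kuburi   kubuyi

Badil: start from *kupoti.
  rule 1 (palatalisation): kupoti → kuposi
  rule 2: no change — kuposi
  rule 3 (vowel merger): kuposi → kupusi
  rule 4 (intervocalic voicing): kupusi → kubusi
  rule 5 (rhotacism): kubusi → kuburi
  ⇒ Badil kuburi
Among the options, 'kuburi' alone shows every Badil change applied in order.

kuburi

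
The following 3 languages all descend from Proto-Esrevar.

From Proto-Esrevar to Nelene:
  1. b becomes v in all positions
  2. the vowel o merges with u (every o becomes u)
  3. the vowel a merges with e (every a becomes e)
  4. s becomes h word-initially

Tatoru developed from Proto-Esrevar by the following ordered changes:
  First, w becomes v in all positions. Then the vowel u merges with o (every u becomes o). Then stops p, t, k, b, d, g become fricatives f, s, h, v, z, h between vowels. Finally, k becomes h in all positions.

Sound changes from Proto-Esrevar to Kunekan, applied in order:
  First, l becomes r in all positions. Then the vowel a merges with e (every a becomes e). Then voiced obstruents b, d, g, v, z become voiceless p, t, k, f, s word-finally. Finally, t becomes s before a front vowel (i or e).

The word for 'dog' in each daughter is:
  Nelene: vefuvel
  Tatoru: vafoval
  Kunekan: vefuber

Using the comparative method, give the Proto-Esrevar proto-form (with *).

*vafubal

Position 2: Nelene has e, Tatoru has a, Kunekan has e. Tatoru preserves a here (none of its changes turn any other segment into a), so the proto-segment is *a.
Position 6: Nelene has e, Tatoru has a, Kunekan has e. Tatoru preserves a here (none of its changes turn any other segment into a), so the proto-segment is *a.
Position 7: Nelene has l, Tatoru has l, Kunekan has r. Nelene preserves l here (none of its changes turn any other segment into l), so the proto-segment is *l.
Verify the candidate proto-form against each daughter:
Nelene: start from *vafubal.
  rule 1 (unconditioned shift): vafubal → vafuval
  rule 2: no change — vafuval
  rule 3 (vowel merger): vafuval → vefuvel
  rule 4: no change — vefuvel
  ⇒ Nelene vefuvel
Tatoru: *vafubal > vafobal > vafoval  (by vowel merger, intervocalic lenition)
Kunekan: start from *vafubal.
  rule 1 (unconditioned shift): vafubal → vafubar
  rule 2 (vowel merger): vafubar → vefuber
  rule 3: no change — vefuber
  rule 4: no change — vefuber
  ⇒ Kunekan vefuber
Only *vafubal yields all of Nelene vefuvel, Tatoru vafoval, Kunekan vefuber.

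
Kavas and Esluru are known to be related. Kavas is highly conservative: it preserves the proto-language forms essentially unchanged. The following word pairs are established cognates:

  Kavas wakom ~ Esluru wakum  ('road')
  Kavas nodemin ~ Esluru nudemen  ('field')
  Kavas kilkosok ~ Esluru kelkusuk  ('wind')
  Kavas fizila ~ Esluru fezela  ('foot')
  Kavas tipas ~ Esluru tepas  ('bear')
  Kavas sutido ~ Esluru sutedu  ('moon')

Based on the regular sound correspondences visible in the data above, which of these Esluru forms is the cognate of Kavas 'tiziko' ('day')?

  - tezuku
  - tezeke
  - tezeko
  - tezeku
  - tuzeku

tezeku

kilkosok ~ kelkusuk, fizila ~ fezela — Kavas i corresponds to Esluru e after a consonant, before a consonant other than r, m, n, p, b, f, v.
sutido ~ sutedu — Kavas o corresponds to Esluru u word-finally.
Applying these to Kavas 'tiziko':
  tiziko → teziko   (i→e after a consonant, before a consonant other than r, m, n, p, b, f, v)
  teziko → tezeko   (i→e after a consonant, before a consonant other than r, m, n, p, b, f, v)
  tezeko → tezeku   (o→u word-finally)
So the Esluru cognate is 'tezeku'.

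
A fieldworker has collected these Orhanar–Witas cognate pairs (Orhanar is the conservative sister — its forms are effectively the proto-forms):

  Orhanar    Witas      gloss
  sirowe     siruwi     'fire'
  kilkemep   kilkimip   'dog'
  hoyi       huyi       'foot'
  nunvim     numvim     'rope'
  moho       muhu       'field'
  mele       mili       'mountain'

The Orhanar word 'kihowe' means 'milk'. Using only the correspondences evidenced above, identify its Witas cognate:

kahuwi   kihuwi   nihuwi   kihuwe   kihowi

kihuwi

sirowe ~ siruwi, hoyi ~ huyi — Orhanar o corresponds to Witas u after a consonant, before a consonant other than r, m, n, p, b, f, v.
sirowe ~ siruwi, mele ~ mili — Orhanar e corresponds to Witas i word-finally.
Applying these to Orhanar 'kihowe':
  kihowe → kihuwe   (o→u after a consonant, before a consonant other than r, m, n, p, b, f, v)
  kihuwe → kihuwi   (e→i word-finally)
So the Witas cognate is 'kihuwi'.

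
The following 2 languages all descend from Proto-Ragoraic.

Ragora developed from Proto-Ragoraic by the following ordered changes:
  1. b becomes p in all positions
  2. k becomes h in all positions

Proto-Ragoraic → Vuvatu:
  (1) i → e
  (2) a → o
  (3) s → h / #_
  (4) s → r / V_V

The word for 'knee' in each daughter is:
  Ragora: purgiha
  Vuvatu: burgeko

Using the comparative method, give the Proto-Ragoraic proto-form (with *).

*burgika

Position 5: Ragora has i, Vuvatu has e. Ragora preserves i here (none of its changes turn any other segment into i), so the proto-segment is *i.
Position 1: Ragora has p, Vuvatu has b. Vuvatu preserves b here (none of its changes turn any other segment into b), so the proto-segment is *b.
This points to *burgika. Verify forward in each daughter:
Ragora: start from *burgika.
  rule 1 (unconditioned shift): burgika → purgika
  rule 2 (unconditioned shift): purgika → purgiha
  ⇒ Ragora purgiha
Vuvatu: *burgika
  burgika → burgeka   [vowel merger]
  burgeka → burgeko   [vowel merger]
  burgeko (rule 3 does not apply)
  burgeko (rule 4 does not apply)
  giving Vuvatu burgeko.
*burgika is the unique common source.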